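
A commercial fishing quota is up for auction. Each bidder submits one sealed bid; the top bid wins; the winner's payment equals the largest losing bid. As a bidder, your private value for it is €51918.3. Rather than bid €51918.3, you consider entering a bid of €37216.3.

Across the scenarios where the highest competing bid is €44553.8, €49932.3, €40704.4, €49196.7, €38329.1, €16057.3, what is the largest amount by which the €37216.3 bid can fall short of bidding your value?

€13589.2

€44553.8: truthful gives €7364.5, deviation gives €0 → loss €7364.5.
€49932.3: truthful gives €1986, deviation gives €0 → loss €1986.
€40704.4: truthful gives €11213.9, deviation gives €0 → loss €11213.9.
€49196.7: truthful gives €2721.6, deviation gives €0 → loss €2721.6.
€38329.1: truthful gives €13589.2, deviation gives €0 → loss €13589.2.
€16057.3: same outcome either way → loss €0.
Maximum loss: €13589.2.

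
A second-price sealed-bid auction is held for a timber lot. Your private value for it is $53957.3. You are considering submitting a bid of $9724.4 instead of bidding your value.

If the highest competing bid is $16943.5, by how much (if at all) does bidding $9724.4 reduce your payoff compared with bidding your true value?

Bidding your value $53957.3: you win (since $53957.3 > $16943.5) and pay $16943.5. Payoff $37013.8.
Bidding $9724.4: you lose. Payoff $0.
The competing bid $16943.5 lies between your shaded bid and your value, so underbidding forfeits an item you could have won at a profitable price.
Loss from deviating = $37013.8 − ($0) = $37013.8.

$37013.8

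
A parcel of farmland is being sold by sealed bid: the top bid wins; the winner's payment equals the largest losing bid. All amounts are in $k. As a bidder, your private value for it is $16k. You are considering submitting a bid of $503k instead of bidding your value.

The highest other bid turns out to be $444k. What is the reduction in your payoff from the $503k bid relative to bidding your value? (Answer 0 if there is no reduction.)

Bidding your value $16k: you lose (since $16k < $444k). Payoff $0k.
Bidding $503k: you win and pay $444k. Payoff $16k − $444k = −$428k.
The competing bid $444k lies between your value and your inflated bid, so overbidding wins an item priced above your value.
Loss from deviating = $0k − (−$428k) = $428k.

$428k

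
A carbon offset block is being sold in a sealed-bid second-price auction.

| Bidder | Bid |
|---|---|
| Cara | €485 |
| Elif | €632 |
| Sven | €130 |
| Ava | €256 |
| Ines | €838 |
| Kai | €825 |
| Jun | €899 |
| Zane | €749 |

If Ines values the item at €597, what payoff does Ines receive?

Highest bid: Jun at €899, so Jun wins.
Second-highest bid: Ines at €838 — that is the price the winner pays.
Ines did not win, so Ines pays nothing and receives nothing: payoff €0.

€0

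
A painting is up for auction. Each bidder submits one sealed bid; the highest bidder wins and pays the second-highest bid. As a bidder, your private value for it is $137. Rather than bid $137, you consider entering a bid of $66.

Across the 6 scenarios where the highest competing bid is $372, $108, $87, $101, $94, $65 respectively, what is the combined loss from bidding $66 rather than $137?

$158

The deviation costs you only when the competing bid falls strictly between $66 and $137; elsewhere both bids give the same outcome.
$372: outcomes coincide → loss $0.
$108: truthful payoff $29, deviation payoff $0 → loss $29.
$87: truthful payoff $50, deviation payoff $0 → loss $50.
$101: truthful payoff $36, deviation payoff $0 → loss $36.
$94: truthful payoff $43, deviation payoff $0 → loss $43.
$65: outcomes coincide → loss $0.
Total loss = $29 + $50 + $36 + $43 = $158.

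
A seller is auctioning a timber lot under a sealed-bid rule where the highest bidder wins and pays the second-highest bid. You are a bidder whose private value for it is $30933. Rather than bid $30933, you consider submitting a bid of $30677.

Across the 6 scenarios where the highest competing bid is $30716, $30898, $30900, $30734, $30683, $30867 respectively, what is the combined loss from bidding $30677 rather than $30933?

$800

The deviation costs you only when the competing bid falls strictly between $30677 and $30933; elsewhere both bids give the same outcome.
$30716: truthful payoff $217, deviation payoff $0 → loss $217.
$30898: truthful payoff $35, deviation payoff $0 → loss $35.
$30900: truthful payoff $33, deviation payoff $0 → loss $33.
$30734: truthful payoff $199, deviation payoff $0 → loss $199.
$30683: truthful payoff $250, deviation payoff $0 → loss $250.
$30867: truthful payoff $66, deviation payoff $0 → loss $66.
Total loss = $217 + $35 + $33 + $199 + $250 + $66 = $800.
In a second-price auction your bid sets only whether you win, not what you pay, so bidding your true value is weakly dominant.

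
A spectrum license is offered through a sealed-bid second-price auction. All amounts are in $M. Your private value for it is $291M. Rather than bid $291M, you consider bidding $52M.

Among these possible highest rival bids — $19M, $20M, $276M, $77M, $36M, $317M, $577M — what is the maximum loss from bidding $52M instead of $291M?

$19M: same outcome either way → loss $0M.
$20M: same outcome either way → loss $0M.
$276M: truthful gives $15M, deviation gives $0M → loss $15M.
$77M: truthful gives $214M, deviation gives $0M → loss $214M.
$36M: same outcome either way → loss $0M.
$317M: same outcome either way → loss $0M.
$577M: same outcome either way → loss $0M.
Maximum loss: $214M.

$214M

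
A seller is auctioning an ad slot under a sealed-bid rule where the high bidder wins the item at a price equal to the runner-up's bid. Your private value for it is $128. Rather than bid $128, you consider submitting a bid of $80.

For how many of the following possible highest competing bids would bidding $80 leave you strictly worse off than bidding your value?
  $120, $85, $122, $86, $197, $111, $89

The deviation hurts exactly when the highest competing bid lies strictly between $80 and $128 — underbidding then forfeits a profitable win.
$120: inside the interval → strictly worse (loss $8).
$85: inside the interval → strictly worse (loss $43).
$122: inside the interval → strictly worse (loss $6).
$86: inside the interval → strictly worse (loss $42).
$197: above both → same outcome either way.
$111: inside the interval → strictly worse (loss $17).
$89: inside the interval → strictly worse (loss $39).
Count: 6.

6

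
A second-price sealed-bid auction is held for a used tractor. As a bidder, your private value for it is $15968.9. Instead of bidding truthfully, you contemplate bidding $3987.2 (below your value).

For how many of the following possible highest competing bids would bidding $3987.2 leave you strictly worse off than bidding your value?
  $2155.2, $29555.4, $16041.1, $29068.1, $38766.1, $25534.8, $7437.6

The deviation hurts exactly when the highest competing bid lies strictly between $3987.2 and $15968.9 — underbidding then forfeits a profitable win.
$2155.2: below both → same outcome either way.
$29555.4: above both → same outcome either way.
$16041.1: above both → same outcome either way.
$29068.1: above both → same outcome either way.
$38766.1: above both → same outcome either way.
$25534.8: above both → same outcome either way.
$7437.6: inside the interval → strictly worse (loss $8531.3).
Count: 1.

1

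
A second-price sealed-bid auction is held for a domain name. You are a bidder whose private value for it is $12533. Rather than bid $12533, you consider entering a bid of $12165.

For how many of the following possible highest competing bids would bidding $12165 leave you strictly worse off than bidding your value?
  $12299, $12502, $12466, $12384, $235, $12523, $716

The deviation hurts exactly when the highest competing bid lies strictly between $12165 and $12533 — underbidding then forfeits a profitable win.
$12299: inside the interval → strictly worse (loss $234).
$12502: inside the interval → strictly worse (loss $31).
$12466: inside the interval → strictly worse (loss $67).
$12384: inside the interval → strictly worse (loss $149).
$235: below both → same outcome either way.
$12523: inside the interval → strictly worse (loss $10).
$716: below both → same outcome either way.
Count: 5.

5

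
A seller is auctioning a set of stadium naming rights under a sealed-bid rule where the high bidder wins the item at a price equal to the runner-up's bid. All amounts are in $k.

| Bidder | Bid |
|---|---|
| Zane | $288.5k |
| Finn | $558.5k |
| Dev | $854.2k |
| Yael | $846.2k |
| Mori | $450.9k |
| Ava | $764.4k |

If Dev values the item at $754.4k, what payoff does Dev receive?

−$91.8k

Highest bid: Dev at $854.2k, so Dev wins.
Second-highest bid: Yael at $846.2k — that is the price the winner pays.
Dev's payoff = value − price = $754.4k − $846.2k = −$91.8k.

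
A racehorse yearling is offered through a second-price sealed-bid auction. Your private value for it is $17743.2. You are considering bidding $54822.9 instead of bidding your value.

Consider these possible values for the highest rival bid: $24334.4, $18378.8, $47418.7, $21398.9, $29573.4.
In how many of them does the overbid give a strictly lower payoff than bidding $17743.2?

5

The deviation hurts exactly when the highest competing bid lies strictly between $17743.2 and $54822.9 — overbidding then wins at a price above your value.
$24334.4: inside the interval → strictly worse (loss $6591.2).
$18378.8: inside the interval → strictly worse (loss $635.6).
$47418.7: inside the interval → strictly worse (loss $29675.5).
$21398.9: inside the interval → strictly worse (loss $3655.7).
$29573.4: inside the interval → strictly worse (loss $11830.2).
Count: 5.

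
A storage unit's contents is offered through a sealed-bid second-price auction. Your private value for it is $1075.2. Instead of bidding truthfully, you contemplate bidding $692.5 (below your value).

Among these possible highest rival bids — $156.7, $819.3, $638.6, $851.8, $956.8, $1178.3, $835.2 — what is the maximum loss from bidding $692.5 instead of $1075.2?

$156.7: same outcome either way → loss $0.
$819.3: truthful gives $255.9, deviation gives $0 → loss $255.9.
$638.6: same outcome either way → loss $0.
$851.8: truthful gives $223.4, deviation gives $0 → loss $223.4.
$956.8: truthful gives $118.4, deviation gives $0 → loss $118.4.
$1178.3: same outcome either way → loss $0.
$835.2: truthful gives $240, deviation gives $0 → loss $240.
Maximum loss: $255.9.

$255.9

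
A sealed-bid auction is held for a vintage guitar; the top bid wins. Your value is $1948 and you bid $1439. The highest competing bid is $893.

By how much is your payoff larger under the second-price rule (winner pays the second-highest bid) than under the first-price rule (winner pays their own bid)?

$546

You have the highest bid, so you win under either rule.
Second-price: pay $893 → payoff $1055.
First-price: pay your own bid $1439 → payoff $509.
Difference = $1055 − ($509) = $546.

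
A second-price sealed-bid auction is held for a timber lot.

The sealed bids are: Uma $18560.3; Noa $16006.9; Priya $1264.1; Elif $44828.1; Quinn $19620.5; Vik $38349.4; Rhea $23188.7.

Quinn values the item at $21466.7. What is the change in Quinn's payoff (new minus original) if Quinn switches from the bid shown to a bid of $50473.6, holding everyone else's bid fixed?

−$23361.4

The highest bid among the other bidders is $44828.1; Quinn's bid doesn't change that.
Original bid $19620.5: Quinn is not highest (top rival bid is $44828.1); payoff $0.
Alternative bid $50473.6: Quinn is highest, pays the top rival bid $44828.1; payoff $21466.7 − $44828.1 = −$23361.4.
Change in payoff = −$23361.4 − ($0) = −$23361.4.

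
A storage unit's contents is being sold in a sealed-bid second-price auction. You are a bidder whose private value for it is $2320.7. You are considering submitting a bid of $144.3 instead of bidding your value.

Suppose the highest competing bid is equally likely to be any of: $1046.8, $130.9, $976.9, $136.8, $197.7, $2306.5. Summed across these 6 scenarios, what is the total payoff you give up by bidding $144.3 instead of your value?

The deviation costs you only when the competing bid falls strictly between $144.3 and $2320.7; elsewhere both bids give the same outcome.
$1046.8: truthful payoff $1273.9, deviation payoff $0 → loss $1273.9.
$130.9: outcomes coincide → loss $0.
$976.9: truthful payoff $1343.8, deviation payoff $0 → loss $1343.8.
$136.8: outcomes coincide → loss $0.
$197.7: truthful payoff $2123, deviation payoff $0 → loss $2123.
$2306.5: truthful payoff $14.2, deviation payoff $0 → loss $14.2.
Total loss = $1273.9 + $1343.8 + $2123 + $14.2 = $4754.9.

$4754.9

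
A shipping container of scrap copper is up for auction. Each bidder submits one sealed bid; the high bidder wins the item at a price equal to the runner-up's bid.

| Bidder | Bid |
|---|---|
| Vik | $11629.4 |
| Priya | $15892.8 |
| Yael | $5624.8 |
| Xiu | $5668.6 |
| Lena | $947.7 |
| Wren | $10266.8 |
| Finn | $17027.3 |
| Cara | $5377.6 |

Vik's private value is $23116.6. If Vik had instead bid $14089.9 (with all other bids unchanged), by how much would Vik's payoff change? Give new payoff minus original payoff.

$0

The highest bid among the other bidders is $17027.3; Vik's bid doesn't change that.
Original bid $11629.4: Vik is not highest (top rival bid is $17027.3); payoff $0.
Alternative bid $14089.9: Vik is not highest (top rival bid is $17027.3); payoff $0.
Change in payoff = $0 − ($0) = $0.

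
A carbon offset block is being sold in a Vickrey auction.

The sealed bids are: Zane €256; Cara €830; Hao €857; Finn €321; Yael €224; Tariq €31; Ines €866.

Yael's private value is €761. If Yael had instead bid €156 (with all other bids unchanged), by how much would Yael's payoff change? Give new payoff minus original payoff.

The highest bid among the other bidders is €866; Yael's bid doesn't change that.
Original bid €224: Yael is not highest (top rival bid is €866); payoff €0.
Alternative bid €156: Yael is not highest (top rival bid is €866); payoff €0.
Change in payoff = €0 − (€0) = €0.

€0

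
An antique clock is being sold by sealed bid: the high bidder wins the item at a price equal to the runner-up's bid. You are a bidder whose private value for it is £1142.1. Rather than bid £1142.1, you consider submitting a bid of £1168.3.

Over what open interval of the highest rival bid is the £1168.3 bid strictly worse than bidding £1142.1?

If the competing bid is below £1142.1, both bids win at the same price — no difference.
If it is above £1168.3, both bids lose — no difference.
If it lies strictly between £1142.1 and £1168.3, bidding your value loses (payoff 0) while bidding £1168.3 wins at a price above your value (payoff negative).
So the deviation strictly hurts on the open interval (£1142.1, £1168.3).
Because the price is fixed by the runner-up's bid, deviating from your value can only change a good outcome into a bad one — never the reverse.

(£1142.1, £1168.3)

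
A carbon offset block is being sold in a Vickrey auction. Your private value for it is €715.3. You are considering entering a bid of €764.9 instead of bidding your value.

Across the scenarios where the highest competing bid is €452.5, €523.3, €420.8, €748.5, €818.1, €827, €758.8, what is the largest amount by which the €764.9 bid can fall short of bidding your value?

€452.5: same outcome either way → loss €0.
€523.3: same outcome either way → loss €0.
€420.8: same outcome either way → loss €0.
€748.5: truthful gives €0, deviation gives −€33.2 → loss €33.2.
€818.1: same outcome either way → loss €0.
€827: same outcome either way → loss €0.
€758.8: truthful gives €0, deviation gives −€43.5 → loss €43.5.
Maximum loss: €43.5.

€43.5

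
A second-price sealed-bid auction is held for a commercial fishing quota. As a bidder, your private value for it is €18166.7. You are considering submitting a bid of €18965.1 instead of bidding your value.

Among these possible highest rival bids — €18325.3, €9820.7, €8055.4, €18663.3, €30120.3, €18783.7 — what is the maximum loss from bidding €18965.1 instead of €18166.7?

€18325.3: truthful gives €0, deviation gives −€158.6 → loss €158.6.
€9820.7: same outcome either way → loss €0.
€8055.4: same outcome either way → loss €0.
€18663.3: truthful gives €0, deviation gives −€496.6 → loss €496.6.
€30120.3: same outcome either way → loss €0.
€18783.7: truthful gives €0, deviation gives −€617 → loss €617.
Maximum loss: €617.

€617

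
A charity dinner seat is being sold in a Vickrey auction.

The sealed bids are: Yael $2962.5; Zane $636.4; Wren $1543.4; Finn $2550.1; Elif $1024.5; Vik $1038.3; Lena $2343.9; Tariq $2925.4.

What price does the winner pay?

$2925.4

Highest bid: Yael at $2962.5, so Yael wins.
Second-highest bid: Tariq at $2925.4 — that is the price the winner pays.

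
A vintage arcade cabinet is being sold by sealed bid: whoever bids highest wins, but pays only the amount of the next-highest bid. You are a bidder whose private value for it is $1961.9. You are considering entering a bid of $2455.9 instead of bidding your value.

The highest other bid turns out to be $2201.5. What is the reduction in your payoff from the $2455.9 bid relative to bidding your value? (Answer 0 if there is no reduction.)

Bidding your value $1961.9: you lose (since $1961.9 < $2201.5). Payoff $0.
Bidding $2455.9: you win and pay $2201.5. Payoff $1961.9 − $2201.5 = −$239.6.
The competing bid $2201.5 lies between your value and your inflated bid, so overbidding wins an item priced above your value.
Loss from deviating = $0 − (−$239.6) = $239.6.

$239.6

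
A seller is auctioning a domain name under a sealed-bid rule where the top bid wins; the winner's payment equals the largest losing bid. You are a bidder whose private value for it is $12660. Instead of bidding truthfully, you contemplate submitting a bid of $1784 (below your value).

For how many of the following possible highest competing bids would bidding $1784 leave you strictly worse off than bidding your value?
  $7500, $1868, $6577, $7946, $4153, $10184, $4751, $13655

The deviation hurts exactly when the highest competing bid lies strictly between $1784 and $12660 — underbidding then forfeits a profitable win.
$7500: inside the interval → strictly worse (loss $5160).
$1868: inside the interval → strictly worse (loss $10792).
$6577: inside the interval → strictly worse (loss $6083).
$7946: inside the interval → strictly worse (loss $4714).
$4153: inside the interval → strictly worse (loss $8507).
$10184: inside the interval → strictly worse (loss $2476).
$4751: inside the interval → strictly worse (loss $7909).
$13655: above both → same outcome either way.
Count: 7.

7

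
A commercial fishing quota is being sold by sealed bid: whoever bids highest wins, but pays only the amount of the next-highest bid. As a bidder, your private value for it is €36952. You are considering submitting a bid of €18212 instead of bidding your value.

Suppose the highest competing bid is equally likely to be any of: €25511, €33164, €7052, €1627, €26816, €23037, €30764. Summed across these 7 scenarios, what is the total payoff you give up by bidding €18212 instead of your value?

The deviation costs you only when the competing bid falls strictly between €18212 and €36952; elsewhere both bids give the same outcome.
€25511: truthful payoff €11441, deviation payoff €0 → loss €11441.
€33164: truthful payoff €3788, deviation payoff €0 → loss €3788.
€7052: outcomes coincide → loss €0.
€1627: outcomes coincide → loss €0.
€26816: truthful payoff €10136, deviation payoff €0 → loss €10136.
€23037: truthful payoff €13915, deviation payoff €0 → loss €13915.
€30764: truthful payoff €6188, deviation payoff €0 → loss €6188.
Total loss = €11441 + €3788 + €10136 + €13915 + €6188 = €45468.

€45468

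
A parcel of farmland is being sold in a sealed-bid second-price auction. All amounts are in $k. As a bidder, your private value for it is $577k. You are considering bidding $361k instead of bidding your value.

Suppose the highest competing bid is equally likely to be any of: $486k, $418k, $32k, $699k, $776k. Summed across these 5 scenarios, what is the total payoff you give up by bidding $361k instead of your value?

The deviation costs you only when the competing bid falls strictly between $361k and $577k; elsewhere both bids give the same outcome.
$486k: truthful payoff $91k, deviation payoff $0k → loss $91k.
$418k: truthful payoff $159k, deviation payoff $0k → loss $159k.
$32k: outcomes coincide → loss $0k.
$699k: outcomes coincide → loss $0k.
$776k: outcomes coincide → loss $0k.
Total loss = $91k + $159k = $250k.
Because the price is fixed by the runner-up's bid, deviating from your value can only change a good outcome into a bad one — never the reverse.

$250k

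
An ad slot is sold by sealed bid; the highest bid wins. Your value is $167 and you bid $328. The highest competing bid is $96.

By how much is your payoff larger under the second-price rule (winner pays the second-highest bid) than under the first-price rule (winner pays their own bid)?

You have the highest bid, so you win under either rule.
Second-price: pay $96 → payoff $71.
First-price: pay your own bid $328 → payoff −$161.
Difference = $71 − (−$161) = $232.

$232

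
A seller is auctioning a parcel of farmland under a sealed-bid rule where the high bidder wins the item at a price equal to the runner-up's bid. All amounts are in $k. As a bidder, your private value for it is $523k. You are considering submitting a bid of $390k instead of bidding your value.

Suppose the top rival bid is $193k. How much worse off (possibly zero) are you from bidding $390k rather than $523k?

Bidding your value $523k: you win (since $523k > $193k) and pay $193k. Payoff $330k.
Bidding $390k: you win and pay $193k. Payoff $523k − $193k = $330k.
Difference = $330k − $330k = $0k; both bids lead to the same outcome because the competing bid is below both your value and your alternative bid.
In a second-price auction your bid sets only whether you win, not what you pay, so bidding your true value is weakly dominant.

$0k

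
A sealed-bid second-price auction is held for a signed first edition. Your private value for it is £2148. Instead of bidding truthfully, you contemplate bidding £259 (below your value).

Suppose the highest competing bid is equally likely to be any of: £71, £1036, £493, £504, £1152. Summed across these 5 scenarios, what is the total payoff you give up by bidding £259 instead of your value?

£5407

The deviation costs you only when the competing bid falls strictly between £259 and £2148; elsewhere both bids give the same outcome.
£71: outcomes coincide → loss £0.
£1036: truthful payoff £1112, deviation payoff £0 → loss £1112.
£493: truthful payoff £1655, deviation payoff £0 → loss £1655.
£504: truthful payoff £1644, deviation payoff £0 → loss £1644.
£1152: truthful payoff £996, deviation payoff £0 → loss £996.
Total loss = £1112 + £1655 + £1644 + £996 = £5407.
Because the price is fixed by the runner-up's bid, deviating from your value can only change a good outcome into a bad one — never the reverse.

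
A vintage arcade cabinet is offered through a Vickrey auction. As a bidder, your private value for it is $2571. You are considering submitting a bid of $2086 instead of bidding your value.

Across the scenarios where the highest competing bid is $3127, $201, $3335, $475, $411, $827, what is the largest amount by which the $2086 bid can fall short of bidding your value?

$3127: same outcome either way → loss $0.
$201: same outcome either way → loss $0.
$3335: same outcome either way → loss $0.
$475: same outcome either way → loss $0.
$411: same outcome either way → loss $0.
$827: same outcome either way → loss $0.
Maximum loss: $0.

$0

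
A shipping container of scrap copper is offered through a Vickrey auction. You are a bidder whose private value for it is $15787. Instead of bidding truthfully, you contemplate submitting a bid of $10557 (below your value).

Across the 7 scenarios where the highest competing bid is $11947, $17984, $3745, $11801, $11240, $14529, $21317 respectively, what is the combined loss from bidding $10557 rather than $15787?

$13631

The deviation costs you only when the competing bid falls strictly between $10557 and $15787; elsewhere both bids give the same outcome.
$11947: truthful payoff $3840, deviation payoff $0 → loss $3840.
$17984: outcomes coincide → loss $0.
$3745: outcomes coincide → loss $0.
$11801: truthful payoff $3986, deviation payoff $0 → loss $3986.
$11240: truthful payoff $4547, deviation payoff $0 → loss $4547.
$14529: truthful payoff $1258, deviation payoff $0 → loss $1258.
$21317: outcomes coincide → loss $0.
Total loss = $3840 + $3986 + $4547 + $1258 = $13631.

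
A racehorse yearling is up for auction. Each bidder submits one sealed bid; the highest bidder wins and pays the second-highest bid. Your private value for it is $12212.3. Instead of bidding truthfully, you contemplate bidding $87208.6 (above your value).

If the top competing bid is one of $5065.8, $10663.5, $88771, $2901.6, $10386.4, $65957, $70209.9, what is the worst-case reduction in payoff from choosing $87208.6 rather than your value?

$5065.8: same outcome either way → loss $0.
$10663.5: same outcome either way → loss $0.
$88771: same outcome either way → loss $0.
$2901.6: same outcome either way → loss $0.
$10386.4: same outcome either way → loss $0.
$65957: truthful gives $0, deviation gives −$53744.7 → loss $53744.7.
$70209.9: truthful gives $0, deviation gives −$57997.6 → loss $57997.6.
Maximum loss: $57997.6.

$57997.6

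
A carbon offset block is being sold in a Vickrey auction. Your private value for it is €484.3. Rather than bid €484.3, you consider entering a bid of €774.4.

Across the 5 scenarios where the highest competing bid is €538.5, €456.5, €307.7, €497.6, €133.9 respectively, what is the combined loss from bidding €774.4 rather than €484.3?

€67.5

The deviation costs you only when the competing bid falls strictly between €484.3 and €774.4; elsewhere both bids give the same outcome.
€538.5: truthful payoff €0, deviation payoff −€54.2 → loss €54.2.
€456.5: outcomes coincide → loss €0.
€307.7: outcomes coincide → loss €0.
€497.6: truthful payoff €0, deviation payoff −€13.3 → loss €13.3.
€133.9: outcomes coincide → loss €0.
Total loss = €54.2 + €13.3 = €67.5.
Truthful bidding weakly dominates here: raising your bid can only win items priced above your value, and lowering it can only forfeit items priced below.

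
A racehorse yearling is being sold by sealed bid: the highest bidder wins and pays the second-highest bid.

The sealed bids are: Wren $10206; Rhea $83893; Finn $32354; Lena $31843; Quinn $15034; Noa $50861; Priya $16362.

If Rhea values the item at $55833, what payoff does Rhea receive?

Highest bid: Rhea at $83893, so Rhea wins.
Second-highest bid: Noa at $50861 — that is the price the winner pays.
Rhea's payoff = value − price = $55833 − $50861 = $4972.

$4972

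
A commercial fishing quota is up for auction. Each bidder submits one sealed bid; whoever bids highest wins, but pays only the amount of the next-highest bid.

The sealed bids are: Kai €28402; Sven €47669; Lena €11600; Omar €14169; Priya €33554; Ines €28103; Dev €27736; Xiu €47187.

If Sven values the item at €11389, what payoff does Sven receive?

−€35798

Highest bid: Sven at €47669, so Sven wins.
Second-highest bid: Xiu at €47187 — that is the price the winner pays.
Sven's payoff = value − price = €11389 − €47187 = −€35798.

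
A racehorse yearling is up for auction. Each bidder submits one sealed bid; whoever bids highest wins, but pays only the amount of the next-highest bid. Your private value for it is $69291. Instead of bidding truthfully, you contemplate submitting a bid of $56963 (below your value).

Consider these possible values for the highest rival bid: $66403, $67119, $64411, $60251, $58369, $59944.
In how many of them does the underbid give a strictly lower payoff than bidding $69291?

The deviation hurts exactly when the highest competing bid lies strictly between $56963 and $69291 — underbidding then forfeits a profitable win.
$66403: inside the interval → strictly worse (loss $2888).
$67119: inside the interval → strictly worse (loss $2172).
$64411: inside the interval → strictly worse (loss $4880).
$60251: inside the interval → strictly worse (loss $9040).
$58369: inside the interval → strictly worse (loss $10922).
$59944: inside the interval → strictly worse (loss $9347).
Count: 6.

6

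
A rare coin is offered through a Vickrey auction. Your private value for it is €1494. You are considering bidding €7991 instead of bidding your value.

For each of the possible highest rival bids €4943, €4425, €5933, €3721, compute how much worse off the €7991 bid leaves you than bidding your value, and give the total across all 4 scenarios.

The deviation costs you only when the competing bid falls strictly between €1494 and €7991; elsewhere both bids give the same outcome.
€4943: truthful payoff €0, deviation payoff −€3449 → loss €3449.
€4425: truthful payoff €0, deviation payoff −€2931 → loss €2931.
€5933: truthful payoff €0, deviation payoff −€4439 → loss €4439.
€3721: truthful payoff €0, deviation payoff −€2227 → loss €2227.
Total loss = €3449 + €2931 + €4439 + €2227 = €13046.

€13046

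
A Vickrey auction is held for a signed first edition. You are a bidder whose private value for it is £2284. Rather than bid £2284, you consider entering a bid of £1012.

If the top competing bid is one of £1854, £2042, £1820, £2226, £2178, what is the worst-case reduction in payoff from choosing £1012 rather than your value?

£1854: truthful gives £430, deviation gives £0 → loss £430.
£2042: truthful gives £242, deviation gives £0 → loss £242.
£1820: truthful gives £464, deviation gives £0 → loss £464.
£2226: truthful gives £58, deviation gives £0 → loss £58.
£2178: truthful gives £106, deviation gives £0 → loss £106.
Maximum loss: £464.

£464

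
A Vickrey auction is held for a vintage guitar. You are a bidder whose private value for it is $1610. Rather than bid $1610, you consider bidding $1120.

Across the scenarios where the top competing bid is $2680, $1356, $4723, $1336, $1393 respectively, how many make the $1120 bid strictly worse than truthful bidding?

The deviation hurts exactly when the highest competing bid lies strictly between $1120 and $1610 — underbidding then forfeits a profitable win.
$2680: above both → same outcome either way.
$1356: inside the interval → strictly worse (loss $254).
$4723: above both → same outcome either way.
$1336: inside the interval → strictly worse (loss $274).
$1393: inside the interval → strictly worse (loss $217).
Count: 3.

3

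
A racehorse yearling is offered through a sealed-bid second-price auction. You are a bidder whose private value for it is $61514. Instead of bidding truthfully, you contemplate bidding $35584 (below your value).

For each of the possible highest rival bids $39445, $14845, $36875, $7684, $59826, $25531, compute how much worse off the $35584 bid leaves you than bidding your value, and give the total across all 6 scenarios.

The deviation costs you only when the competing bid falls strictly between $35584 and $61514; elsewhere both bids give the same outcome.
$39445: truthful payoff $22069, deviation payoff $0 → loss $22069.
$14845: outcomes coincide → loss $0.
$36875: truthful payoff $24639, deviation payoff $0 → loss $24639.
$7684: outcomes coincide → loss $0.
$59826: truthful payoff $1688, deviation payoff $0 → loss $1688.
$25531: outcomes coincide → loss $0.
Total loss = $22069 + $24639 + $1688 = $48396.

$48396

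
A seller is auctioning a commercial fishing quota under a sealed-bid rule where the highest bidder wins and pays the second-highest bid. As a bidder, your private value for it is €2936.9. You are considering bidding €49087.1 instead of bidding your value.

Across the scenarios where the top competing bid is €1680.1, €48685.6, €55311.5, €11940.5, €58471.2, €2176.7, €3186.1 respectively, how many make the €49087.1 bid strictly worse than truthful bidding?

The deviation hurts exactly when the highest competing bid lies strictly between €2936.9 and €49087.1 — overbidding then wins at a price above your value.
€1680.1: below both → same outcome either way.
€48685.6: inside the interval → strictly worse (loss €45748.7).
€55311.5: above both → same outcome either way.
€11940.5: inside the interval → strictly worse (loss €9003.6).
€58471.2: above both → same outcome either way.
€2176.7: below both → same outcome either way.
€3186.1: inside the interval → strictly worse (loss €249.2).
Count: 3.

3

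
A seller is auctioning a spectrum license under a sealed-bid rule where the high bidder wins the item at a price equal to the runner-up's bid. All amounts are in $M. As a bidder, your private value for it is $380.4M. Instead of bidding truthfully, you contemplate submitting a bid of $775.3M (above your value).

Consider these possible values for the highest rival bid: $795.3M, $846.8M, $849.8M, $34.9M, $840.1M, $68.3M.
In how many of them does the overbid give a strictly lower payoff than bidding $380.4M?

The deviation hurts exactly when the highest competing bid lies strictly between $380.4M and $775.3M — overbidding then wins at a price above your value.
$795.3M: above both → same outcome either way.
$846.8M: above both → same outcome either way.
$849.8M: above both → same outcome either way.
$34.9M: below both → same outcome either way.
$840.1M: above both → same outcome either way.
$68.3M: below both → same outcome either way.
Count: 0.

0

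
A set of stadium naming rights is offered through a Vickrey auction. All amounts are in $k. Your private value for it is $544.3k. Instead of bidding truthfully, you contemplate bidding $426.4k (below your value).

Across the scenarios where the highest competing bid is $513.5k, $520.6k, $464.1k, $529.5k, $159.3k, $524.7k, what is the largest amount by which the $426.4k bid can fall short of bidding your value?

$513.5k: truthful gives $30.8k, deviation gives $0k → loss $30.8k.
$520.6k: truthful gives $23.7k, deviation gives $0k → loss $23.7k.
$464.1k: truthful gives $80.2k, deviation gives $0k → loss $80.2k.
$529.5k: truthful gives $14.8k, deviation gives $0k → loss $14.8k.
$159.3k: same outcome either way → loss $0k.
$524.7k: truthful gives $19.6k, deviation gives $0k → loss $19.6k.
Maximum loss: $80.2k.

$80.2k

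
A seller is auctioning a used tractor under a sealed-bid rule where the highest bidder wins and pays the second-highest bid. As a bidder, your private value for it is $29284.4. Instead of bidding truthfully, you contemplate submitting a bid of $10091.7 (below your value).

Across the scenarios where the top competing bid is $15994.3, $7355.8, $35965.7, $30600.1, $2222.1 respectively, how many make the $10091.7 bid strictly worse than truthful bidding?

The deviation hurts exactly when the highest competing bid lies strictly between $10091.7 and $29284.4 — underbidding then forfeits a profitable win.
$15994.3: inside the interval → strictly worse (loss $13290.1).
$7355.8: below both → same outcome either way.
$35965.7: above both → same outcome either way.
$30600.1: above both → same outcome either way.
$2222.1: below both → same outcome either way.
Count: 1.

1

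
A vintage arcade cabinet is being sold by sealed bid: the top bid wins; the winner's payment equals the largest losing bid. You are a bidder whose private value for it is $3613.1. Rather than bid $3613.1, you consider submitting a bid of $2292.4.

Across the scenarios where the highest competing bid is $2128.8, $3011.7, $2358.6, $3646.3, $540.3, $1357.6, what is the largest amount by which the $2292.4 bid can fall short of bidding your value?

$1254.5

$2128.8: same outcome either way → loss $0.
$3011.7: truthful gives $601.4, deviation gives $0 → loss $601.4.
$2358.6: truthful gives $1254.5, deviation gives $0 → loss $1254.5.
$3646.3: same outcome either way → loss $0.
$540.3: same outcome either way → loss $0.
$1357.6: same outcome either way → loss $0.
Maximum loss: $1254.5.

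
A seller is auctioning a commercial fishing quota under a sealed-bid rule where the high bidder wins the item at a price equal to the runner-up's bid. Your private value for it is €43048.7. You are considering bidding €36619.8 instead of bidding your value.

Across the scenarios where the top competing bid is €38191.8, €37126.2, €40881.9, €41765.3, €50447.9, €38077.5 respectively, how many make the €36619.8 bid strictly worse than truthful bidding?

5

The deviation hurts exactly when the highest competing bid lies strictly between €36619.8 and €43048.7 — underbidding then forfeits a profitable win.
€38191.8: inside the interval → strictly worse (loss €4856.9).
€37126.2: inside the interval → strictly worse (loss €5922.5).
€40881.9: inside the interval → strictly worse (loss €2166.8).
€41765.3: inside the interval → strictly worse (loss €1283.4).
€50447.9: above both → same outcome either way.
€38077.5: inside the interval → strictly worse (loss €4971.2).
Count: 5.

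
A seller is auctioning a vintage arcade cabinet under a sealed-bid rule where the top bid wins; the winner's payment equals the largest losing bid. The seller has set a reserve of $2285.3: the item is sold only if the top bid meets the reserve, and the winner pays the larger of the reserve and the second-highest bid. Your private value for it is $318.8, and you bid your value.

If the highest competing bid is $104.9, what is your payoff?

$0

Your bid $318.8 is the highest bid but falls below the reserve $2285.3, so the item goes unsold. Payoff $0.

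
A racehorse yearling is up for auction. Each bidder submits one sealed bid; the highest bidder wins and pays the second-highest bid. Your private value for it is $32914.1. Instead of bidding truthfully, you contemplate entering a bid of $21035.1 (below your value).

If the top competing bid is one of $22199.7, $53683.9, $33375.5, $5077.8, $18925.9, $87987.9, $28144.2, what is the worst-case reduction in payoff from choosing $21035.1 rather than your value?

$22199.7: truthful gives $10714.4, deviation gives $0 → loss $10714.4.
$53683.9: same outcome either way → loss $0.
$33375.5: same outcome either way → loss $0.
$5077.8: same outcome either way → loss $0.
$18925.9: same outcome either way → loss $0.
$87987.9: same outcome either way → loss $0.
$28144.2: truthful gives $4769.9, deviation gives $0 → loss $4769.9.
Maximum loss: $10714.4.

$10714.4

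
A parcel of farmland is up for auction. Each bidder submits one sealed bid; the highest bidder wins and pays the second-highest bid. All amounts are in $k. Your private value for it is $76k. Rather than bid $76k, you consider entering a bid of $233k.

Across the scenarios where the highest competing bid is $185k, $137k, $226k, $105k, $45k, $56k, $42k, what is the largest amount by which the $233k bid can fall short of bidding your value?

$185k: truthful gives $0k, deviation gives −$109k → loss $109k.
$137k: truthful gives $0k, deviation gives −$61k → loss $61k.
$226k: truthful gives $0k, deviation gives −$150k → loss $150k.
$105k: truthful gives $0k, deviation gives −$29k → loss $29k.
$45k: same outcome either way → loss $0k.
$56k: same outcome either way → loss $0k.
$42k: same outcome either way → loss $0k.
Maximum loss: $150k.

$150k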